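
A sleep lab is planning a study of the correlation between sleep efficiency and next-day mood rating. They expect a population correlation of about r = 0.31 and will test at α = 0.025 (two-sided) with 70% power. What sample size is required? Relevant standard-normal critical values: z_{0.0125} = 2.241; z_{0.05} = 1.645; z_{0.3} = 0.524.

Fisher's z: C = ½·ln((1+r)/(1−r)) = ½·ln(1.8986) = 0.3205.
n = ((z_{α/2} + z_β)/C)² + 3.
(2.241 + 0.524) / 0.3205 = 2.765 / 0.3205 = 8.627.
n = 8.627² + 3 = 74.43 + 3 = 77.4.
Round up.

n = 78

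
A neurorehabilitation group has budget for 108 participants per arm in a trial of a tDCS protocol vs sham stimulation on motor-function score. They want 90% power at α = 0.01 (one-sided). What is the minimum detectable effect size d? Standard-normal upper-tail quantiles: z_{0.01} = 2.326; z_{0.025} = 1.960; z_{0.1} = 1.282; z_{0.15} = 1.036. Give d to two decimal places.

d_min ≈ 0.49

For two independent groups of n = 108 each: d_min = (z_{α} + z_β)·√(2/n).
z-sum = 2.326 + 1.282 = 3.608.
d_min = 3.608 × √(2/108) = 3.608 × 0.1361 = 0.491.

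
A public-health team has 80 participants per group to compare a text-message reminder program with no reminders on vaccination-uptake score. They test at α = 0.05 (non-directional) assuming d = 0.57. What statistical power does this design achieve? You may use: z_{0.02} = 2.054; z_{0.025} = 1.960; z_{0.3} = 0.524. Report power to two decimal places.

For two equal groups, power = Φ(d·√(n/2) − z_{α/2}).
d·√(n/2) = 0.57 × √(80/2) = 0.57 × 6.325 = 3.605.
z_β = 3.605 − 1.960 = 1.645.
Power = Φ(1.645) = 0.950.

power ≈ 0.95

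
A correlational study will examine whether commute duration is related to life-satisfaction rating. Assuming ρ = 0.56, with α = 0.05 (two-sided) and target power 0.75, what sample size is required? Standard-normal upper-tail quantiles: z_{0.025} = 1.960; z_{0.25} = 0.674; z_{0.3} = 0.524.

n = 21

Fisher's z: C = ½·ln((1+r)/(1−r)) = ½·ln(3.5455) = 0.6328.
n = ((z_{α/2} + z_β)/C)² + 3.
(1.960 + 0.674) / 0.6328 = 2.634 / 0.6328 = 4.162.
n = 4.162² + 3 = 17.33 + 3 = 20.3.
Round up.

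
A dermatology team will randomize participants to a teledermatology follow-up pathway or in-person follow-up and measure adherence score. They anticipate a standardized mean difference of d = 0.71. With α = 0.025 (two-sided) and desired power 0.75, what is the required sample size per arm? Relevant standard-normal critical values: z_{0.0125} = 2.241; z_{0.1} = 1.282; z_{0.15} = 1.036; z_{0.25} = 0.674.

n = 34 per group

For two independent groups with equal n: n = 2·((z_{α/2} + z_β) / d)².
z_{α/2} + z_β = 2.241 + 0.674 = 2.915.
n = 2 × (2.915 / 0.71)² = 2 × 4.106² = 2 × 16.86 = 33.7.
Round up to the next whole participant.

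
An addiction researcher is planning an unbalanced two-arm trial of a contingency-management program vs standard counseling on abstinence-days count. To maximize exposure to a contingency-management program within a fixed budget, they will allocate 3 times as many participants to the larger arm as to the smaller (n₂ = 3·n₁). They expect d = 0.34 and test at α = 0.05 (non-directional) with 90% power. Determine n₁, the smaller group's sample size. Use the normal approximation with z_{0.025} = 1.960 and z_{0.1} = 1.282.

n₁ = 122

With allocation ratio k = n₂/n₁ = 3, Var(x̄₁−x̄₂) = σ²(1/n₁ + 1/(k·n₁)) = σ²·(k+1)/(k·n₁).
So n₁ = (1 + 1/k)·((z_{α/2} + z_β)/d)² = 1.333 × (3.242/0.34)².
n₁ = 1.333 × 90.92 = 121.2.
Round up: n₁ = 122, giving n₂ = 3 × 122 = 366.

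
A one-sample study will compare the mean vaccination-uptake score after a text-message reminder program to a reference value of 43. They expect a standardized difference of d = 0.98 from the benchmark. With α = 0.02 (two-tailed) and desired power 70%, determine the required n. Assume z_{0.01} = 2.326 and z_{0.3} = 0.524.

For a one-sample test: n = ((z_{α/2} + z_β) / d)².
z_{α/2} + z_β = 2.326 + 0.524 = 2.850.
n = (2.850 / 0.98)² = 2.908² = 8.46.
Round up.

n = 9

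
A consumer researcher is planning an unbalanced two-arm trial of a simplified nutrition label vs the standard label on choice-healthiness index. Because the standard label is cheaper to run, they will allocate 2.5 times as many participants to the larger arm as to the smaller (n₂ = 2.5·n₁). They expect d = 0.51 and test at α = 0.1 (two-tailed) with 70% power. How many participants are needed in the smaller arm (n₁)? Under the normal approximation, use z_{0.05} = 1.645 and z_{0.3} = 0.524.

n₁ = 26

With allocation ratio k = n₂/n₁ = 2.5, Var(x̄₁−x̄₂) = σ²(1/n₁ + 1/(k·n₁)) = σ²·(k+1)/(k·n₁).
So n₁ = (1 + 1/k)·((z_{α/2} + z_β)/d)² = 1.400 × (2.169/0.51)².
n₁ = 1.400 × 18.09 = 25.3.
Round up: n₁ = 26, giving n₂ = 2.5 × 26 = 65.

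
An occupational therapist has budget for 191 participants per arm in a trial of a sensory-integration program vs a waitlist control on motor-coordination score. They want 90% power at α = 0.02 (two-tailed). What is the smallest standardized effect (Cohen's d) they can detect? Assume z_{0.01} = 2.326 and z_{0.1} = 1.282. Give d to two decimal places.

d_min ≈ 0.37

For two independent groups of n = 191 each: d_min = (z_{α/2} + z_β)·√(2/n).
z-sum = 2.326 + 1.282 = 3.608.
d_min = 3.608 × √(2/191) = 3.608 × 0.1023 = 0.369.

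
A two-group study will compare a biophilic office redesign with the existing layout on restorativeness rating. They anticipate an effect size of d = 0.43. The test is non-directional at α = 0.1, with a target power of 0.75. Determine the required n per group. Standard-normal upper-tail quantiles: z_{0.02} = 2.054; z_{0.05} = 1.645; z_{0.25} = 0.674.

n = 59 per group

For two independent groups with equal n: n = 2·((z_{α/2} + z_β) / d)².
z_{α/2} + z_β = 1.645 + 0.674 = 2.319.
n = 2 × (2.319 / 0.43)² = 2 × 5.393² = 2 × 29.08 = 58.2.
Round up to the next whole participant.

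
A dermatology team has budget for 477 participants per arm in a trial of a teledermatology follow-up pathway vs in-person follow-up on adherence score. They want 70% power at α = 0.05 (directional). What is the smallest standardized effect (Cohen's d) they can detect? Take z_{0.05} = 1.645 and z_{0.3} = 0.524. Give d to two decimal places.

d_min ≈ 0.14

For two independent groups of n = 477 each: d_min = (z_{α} + z_β)·√(2/n).
z-sum = 1.645 + 0.524 = 2.169.
d_min = 2.169 × √(2/477) = 2.169 × 0.0648 = 0.140.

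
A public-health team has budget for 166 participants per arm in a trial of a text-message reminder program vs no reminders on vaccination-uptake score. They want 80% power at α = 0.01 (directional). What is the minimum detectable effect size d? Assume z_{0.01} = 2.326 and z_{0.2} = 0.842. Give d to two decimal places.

d_min ≈ 0.35

For two independent groups of n = 166 each: d_min = (z_{α} + z_β)·√(2/n).
z-sum = 2.326 + 0.842 = 3.168.
d_min = 3.168 × √(2/166) = 3.168 × 0.1098 = 0.348.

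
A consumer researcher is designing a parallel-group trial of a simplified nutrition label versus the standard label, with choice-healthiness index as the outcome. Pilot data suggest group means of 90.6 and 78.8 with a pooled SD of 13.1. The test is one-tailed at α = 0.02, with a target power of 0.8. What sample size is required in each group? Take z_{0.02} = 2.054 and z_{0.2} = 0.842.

n = 21 per group

Cohen's d = |M₁ − M₂| / SD_pooled = |90.6 − 78.8| / 13.1 = 11.8 / 13.1 = 0.901.
For two independent groups with equal n: n = 2·((z_{α} + z_β) / d)².
z_{α} + z_β = 2.054 + 0.842 = 2.896.
n = 2 × (2.896 / 0.901)² = 2 × 3.214² = 2 × 10.33 = 20.7.
Round up to the next whole participant.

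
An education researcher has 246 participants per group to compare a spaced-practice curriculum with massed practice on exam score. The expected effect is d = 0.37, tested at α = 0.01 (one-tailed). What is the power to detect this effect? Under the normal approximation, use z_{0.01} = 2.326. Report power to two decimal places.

power ≈ 0.96

For two equal groups, power = Φ(d·√(n/2) − z_{α}).
d·√(n/2) = 0.37 × √(246/2) = 0.37 × 11.091 = 4.103.
z_β = 4.103 − 2.326 = 1.777.
Power = Φ(1.777) = 0.962.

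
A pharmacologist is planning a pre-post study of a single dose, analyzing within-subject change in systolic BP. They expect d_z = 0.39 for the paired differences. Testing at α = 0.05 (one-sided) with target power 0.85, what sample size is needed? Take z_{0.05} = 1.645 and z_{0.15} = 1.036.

For a paired (one-sample on differences) test: n = ((z_{α} + z_β) / d)².
z_{α} + z_β = 1.645 + 1.036 = 2.681.
n = (2.681 / 0.39)² = 6.874² = 47.26.
Round up.

n = 48 pairs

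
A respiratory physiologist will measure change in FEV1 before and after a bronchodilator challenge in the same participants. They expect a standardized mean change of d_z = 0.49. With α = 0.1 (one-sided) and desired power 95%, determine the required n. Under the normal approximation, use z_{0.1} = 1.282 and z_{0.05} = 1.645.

n = 36 pairs

For a paired (one-sample on differences) test: n = ((z_{α} + z_β) / d)².
z_{α} + z_β = 1.282 + 1.645 = 2.927.
n = (2.927 / 0.49)² = 5.973² = 35.68.
Round up.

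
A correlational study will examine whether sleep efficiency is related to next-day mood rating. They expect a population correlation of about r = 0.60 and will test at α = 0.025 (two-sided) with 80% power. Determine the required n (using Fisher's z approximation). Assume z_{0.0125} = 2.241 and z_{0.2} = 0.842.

n = 23

Fisher's z: C = ½·ln((1+r)/(1−r)) = ½·ln(4.0000) = 0.6931.
n = ((z_{α/2} + z_β)/C)² + 3.
(2.241 + 0.842) / 0.6931 = 3.083 / 0.6931 = 4.448.
n = 4.448² + 3 = 19.79 + 3 = 22.8.
Round up.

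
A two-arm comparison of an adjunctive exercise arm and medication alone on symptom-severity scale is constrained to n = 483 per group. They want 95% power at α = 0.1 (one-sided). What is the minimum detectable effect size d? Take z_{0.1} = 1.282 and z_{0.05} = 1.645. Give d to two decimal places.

For two independent groups of n = 483 each: d_min = (z_{α} + z_β)·√(2/n).
z-sum = 1.282 + 1.645 = 2.927.
d_min = 2.927 × √(2/483) = 2.927 × 0.0643 = 0.188.

d_min ≈ 0.19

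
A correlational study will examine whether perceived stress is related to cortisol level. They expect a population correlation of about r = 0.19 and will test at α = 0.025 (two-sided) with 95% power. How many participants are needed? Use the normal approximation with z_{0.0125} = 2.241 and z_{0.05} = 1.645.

Fisher's z: C = ½·ln((1+r)/(1−r)) = ½·ln(1.4691) = 0.1923.
n = ((z_{α/2} + z_β)/C)² + 3.
(2.241 + 1.645) / 0.1923 = 3.886 / 0.1923 = 20.208.
n = 20.208² + 3 = 408.36 + 3 = 411.4.
Round up.

n = 412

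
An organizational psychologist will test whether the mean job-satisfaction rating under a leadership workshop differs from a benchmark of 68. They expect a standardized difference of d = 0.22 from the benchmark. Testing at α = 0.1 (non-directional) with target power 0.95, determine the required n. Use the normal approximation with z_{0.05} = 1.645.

n = 224

For a one-sample test: n = ((z_{α/2} + z_β) / d)².
z_{α/2} + z_β = 1.645 + 1.645 = 3.290.
n = (3.290 / 0.22)² = 14.955² = 223.64.
Round up.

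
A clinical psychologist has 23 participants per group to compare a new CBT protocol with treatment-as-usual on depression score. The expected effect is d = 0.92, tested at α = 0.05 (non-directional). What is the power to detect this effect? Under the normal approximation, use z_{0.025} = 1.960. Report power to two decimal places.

power ≈ 0.88

For two equal groups, power = Φ(d·√(n/2) − z_{α/2}).
d·√(n/2) = 0.92 × √(23/2) = 0.92 × 3.391 = 3.120.
z_β = 3.120 − 1.960 = 1.160.
Power = Φ(1.160) = 0.877.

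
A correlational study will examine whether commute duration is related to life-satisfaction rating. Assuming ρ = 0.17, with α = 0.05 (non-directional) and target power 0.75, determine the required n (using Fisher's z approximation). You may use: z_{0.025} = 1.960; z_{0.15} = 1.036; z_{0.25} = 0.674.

Fisher's z: C = ½·ln((1+r)/(1−r)) = ½·ln(1.4096) = 0.1717.
n = ((z_{α/2} + z_β)/C)² + 3.
(1.960 + 0.674) / 0.1717 = 2.634 / 0.1717 = 15.341.
n = 15.341² + 3 = 235.34 + 3 = 238.3.
Round up.

n = 239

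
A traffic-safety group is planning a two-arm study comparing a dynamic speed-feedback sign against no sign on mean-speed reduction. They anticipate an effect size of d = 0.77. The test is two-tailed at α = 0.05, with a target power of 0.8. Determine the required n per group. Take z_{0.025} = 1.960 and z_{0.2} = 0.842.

For two independent groups with equal n: n = 2·((z_{α/2} + z_β) / d)².
z_{α/2} + z_β = 1.960 + 0.842 = 2.802.
n = 2 × (2.802 / 0.77)² = 2 × 3.639² = 2 × 13.24 = 26.5.
Round up to the next whole participant.

n = 27 per group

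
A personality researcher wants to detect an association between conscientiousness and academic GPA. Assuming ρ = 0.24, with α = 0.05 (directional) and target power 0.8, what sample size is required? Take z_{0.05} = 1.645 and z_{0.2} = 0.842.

n = 107

Fisher's z: C = ½·ln((1+r)/(1−r)) = ½·ln(1.6316) = 0.2448.
n = ((z_{α} + z_β)/C)² + 3.
(1.645 + 0.842) / 0.2448 = 2.487 / 0.2448 = 10.159.
n = 10.159² + 3 = 103.21 + 3 = 106.2.
Round up.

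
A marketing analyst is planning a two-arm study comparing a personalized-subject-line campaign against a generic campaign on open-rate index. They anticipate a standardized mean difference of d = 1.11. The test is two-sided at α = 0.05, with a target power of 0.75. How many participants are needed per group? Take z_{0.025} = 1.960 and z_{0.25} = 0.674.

n = 12 per group

For two independent groups with equal n: n = 2·((z_{α/2} + z_β) / d)².
z_{α/2} + z_β = 1.960 + 0.674 = 2.634.
n = 2 × (2.634 / 1.11)² = 2 × 2.373² = 2 × 5.63 = 11.3.
Round up to the next whole participant.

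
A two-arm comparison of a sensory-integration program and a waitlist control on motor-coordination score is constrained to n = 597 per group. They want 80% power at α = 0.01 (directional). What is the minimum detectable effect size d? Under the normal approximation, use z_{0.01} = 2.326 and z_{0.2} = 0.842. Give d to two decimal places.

For two independent groups of n = 597 each: d_min = (z_{α} + z_β)·√(2/n).
z-sum = 2.326 + 0.842 = 3.168.
d_min = 3.168 × √(2/597) = 3.168 × 0.0579 = 0.183.

d_min ≈ 0.18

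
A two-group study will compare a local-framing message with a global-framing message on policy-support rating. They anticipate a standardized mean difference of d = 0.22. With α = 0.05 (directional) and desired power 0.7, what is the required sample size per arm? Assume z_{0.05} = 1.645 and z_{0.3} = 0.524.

n = 195 per group

For two independent groups with equal n: n = 2·((z_{α} + z_β) / d)².
z_{α} + z_β = 1.645 + 0.524 = 2.169.
n = 2 × (2.169 / 0.22)² = 2 × 9.859² = 2 × 97.20 = 194.4.
Round up to the next whole participant.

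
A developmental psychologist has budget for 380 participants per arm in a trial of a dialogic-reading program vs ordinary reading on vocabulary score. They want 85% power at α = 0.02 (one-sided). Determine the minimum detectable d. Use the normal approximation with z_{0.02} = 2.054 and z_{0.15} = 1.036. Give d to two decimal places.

For two independent groups of n = 380 each: d_min = (z_{α} + z_β)·√(2/n).
z-sum = 2.054 + 1.036 = 3.090.
d_min = 3.090 × √(2/380) = 3.090 × 0.0725 = 0.224.

d_min ≈ 0.22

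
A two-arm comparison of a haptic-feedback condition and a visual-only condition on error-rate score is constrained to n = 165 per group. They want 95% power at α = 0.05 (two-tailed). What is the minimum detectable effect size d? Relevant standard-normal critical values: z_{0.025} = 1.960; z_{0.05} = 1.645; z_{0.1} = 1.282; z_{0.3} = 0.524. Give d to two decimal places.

d_min ≈ 0.40

For two independent groups of n = 165 each: d_min = (z_{α/2} + z_β)·√(2/n).
z-sum = 1.960 + 1.645 = 3.605.
d_min = 3.605 × √(2/165) = 3.605 × 0.1101 = 0.397.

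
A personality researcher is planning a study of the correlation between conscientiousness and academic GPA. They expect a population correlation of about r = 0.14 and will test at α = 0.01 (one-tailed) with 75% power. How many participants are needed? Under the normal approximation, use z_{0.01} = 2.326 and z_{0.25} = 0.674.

Fisher's z: C = ½·ln((1+r)/(1−r)) = ½·ln(1.3256) = 0.1409.
n = ((z_{α} + z_β)/C)² + 3.
(2.326 + 0.674) / 0.1409 = 3.000 / 0.1409 = 21.292.
n = 21.292² + 3 = 453.34 + 3 = 456.3.
Round up.

n = 457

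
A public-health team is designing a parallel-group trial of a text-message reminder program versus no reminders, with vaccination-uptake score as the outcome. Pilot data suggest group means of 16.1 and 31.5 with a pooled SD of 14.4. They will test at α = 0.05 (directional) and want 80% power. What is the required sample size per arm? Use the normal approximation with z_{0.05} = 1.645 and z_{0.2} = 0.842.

Cohen's d = |M₁ − M₂| / SD_pooled = |16.1 − 31.5| / 14.4 = 15.4 / 14.4 = 1.069.
For two independent groups with equal n: n = 2·((z_{α} + z_β) / d)².
z_{α} + z_β = 1.645 + 0.842 = 2.487.
n = 2 × (2.487 / 1.069)² = 2 × 2.326² = 2 × 5.41 = 10.8.
Round up to the next whole participant.

n = 11 per group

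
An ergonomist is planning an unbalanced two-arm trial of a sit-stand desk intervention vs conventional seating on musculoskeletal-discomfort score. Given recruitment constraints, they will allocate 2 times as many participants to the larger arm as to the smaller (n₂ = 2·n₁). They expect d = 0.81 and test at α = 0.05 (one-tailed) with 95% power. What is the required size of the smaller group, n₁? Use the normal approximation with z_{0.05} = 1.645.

n₁ = 25

With allocation ratio k = n₂/n₁ = 2, Var(x̄₁−x̄₂) = σ²(1/n₁ + 1/(k·n₁)) = σ²·(k+1)/(k·n₁).
So n₁ = (1 + 1/k)·((z_{α} + z_β)/d)² = 1.500 × (3.290/0.81)².
n₁ = 1.500 × 16.50 = 24.7.
Round up: n₁ = 25, giving n₂ = 2 × 25 = 50.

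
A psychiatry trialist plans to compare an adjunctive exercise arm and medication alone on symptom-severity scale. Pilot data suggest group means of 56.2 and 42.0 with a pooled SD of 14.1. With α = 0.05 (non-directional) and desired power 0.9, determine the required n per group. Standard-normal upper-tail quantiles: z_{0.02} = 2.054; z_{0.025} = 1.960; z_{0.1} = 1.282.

Cohen's d = |M₁ − M₂| / SD_pooled = |56.2 − 42.0| / 14.1 = 14.2 / 14.1 = 1.007.
For two independent groups with equal n: n = 2·((z_{α/2} + z_β) / d)².
z_{α/2} + z_β = 1.960 + 1.282 = 3.242.
n = 2 × (3.242 / 1.007)² = 2 × 3.219² = 2 × 10.36 = 20.7.
Round up to the next whole participant.

n = 21 per group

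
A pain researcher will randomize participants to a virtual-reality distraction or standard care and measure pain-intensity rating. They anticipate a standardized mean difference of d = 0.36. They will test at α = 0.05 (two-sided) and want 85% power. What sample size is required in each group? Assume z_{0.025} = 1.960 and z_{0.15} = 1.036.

n = 139 per group

For two independent groups with equal n: n = 2·((z_{α/2} + z_β) / d)².
z_{α/2} + z_β = 1.960 + 1.036 = 2.996.
n = 2 × (2.996 / 0.36)² = 2 × 8.322² = 2 × 69.26 = 138.5.
Round up to the next whole participant.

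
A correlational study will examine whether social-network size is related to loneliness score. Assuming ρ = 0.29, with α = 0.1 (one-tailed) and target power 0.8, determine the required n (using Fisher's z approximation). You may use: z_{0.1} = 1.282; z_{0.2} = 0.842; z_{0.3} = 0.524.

Fisher's z: C = ½·ln((1+r)/(1−r)) = ½·ln(1.8169) = 0.2986.
n = ((z_{α} + z_β)/C)² + 3.
(1.282 + 0.842) / 0.2986 = 2.124 / 0.2986 = 7.113.
n = 7.113² + 3 = 50.60 + 3 = 53.6.
Round up.

n = 54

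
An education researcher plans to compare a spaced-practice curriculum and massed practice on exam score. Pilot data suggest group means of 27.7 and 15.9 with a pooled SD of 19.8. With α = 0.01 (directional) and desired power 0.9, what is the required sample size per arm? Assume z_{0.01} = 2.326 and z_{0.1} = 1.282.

n = 74 per group

Cohen's d = |M₁ − M₂| / SD_pooled = |27.7 − 15.9| / 19.8 = 11.8 / 19.8 = 0.596.
For two independent groups with equal n: n = 2·((z_{α} + z_β) / d)².
z_{α} + z_β = 2.326 + 1.282 = 3.608.
n = 2 × (3.608 / 0.596)² = 2 × 6.054² = 2 × 36.65 = 73.3.
Round up to the next whole participant.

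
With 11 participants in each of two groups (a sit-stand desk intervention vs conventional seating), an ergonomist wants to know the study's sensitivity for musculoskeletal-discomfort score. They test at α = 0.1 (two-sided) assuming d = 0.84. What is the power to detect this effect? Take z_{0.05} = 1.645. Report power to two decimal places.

power ≈ 0.63

For two equal groups, power = Φ(d·√(n/2) − z_{α/2}).
d·√(n/2) = 0.84 × √(11/2) = 0.84 × 2.345 = 1.970.
z_β = 1.970 − 1.645 = 0.325.
Power = Φ(0.325) = 0.627.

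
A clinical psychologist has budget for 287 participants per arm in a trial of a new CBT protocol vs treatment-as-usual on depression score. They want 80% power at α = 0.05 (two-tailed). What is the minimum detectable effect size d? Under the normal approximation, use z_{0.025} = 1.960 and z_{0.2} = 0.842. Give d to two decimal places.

For two independent groups of n = 287 each: d_min = (z_{α/2} + z_β)·√(2/n).
z-sum = 1.960 + 0.842 = 2.802.
d_min = 2.802 × √(2/287) = 2.802 × 0.0835 = 0.234.

d_min ≈ 0.23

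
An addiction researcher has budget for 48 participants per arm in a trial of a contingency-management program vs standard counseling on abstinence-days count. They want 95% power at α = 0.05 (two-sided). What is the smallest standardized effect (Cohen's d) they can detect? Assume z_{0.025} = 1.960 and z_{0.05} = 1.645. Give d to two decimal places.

For two independent groups of n = 48 each: d_min = (z_{α/2} + z_β)·√(2/n).
z-sum = 1.960 + 1.645 = 3.605.
d_min = 3.605 × √(2/48) = 3.605 × 0.2041 = 0.736.

d_min ≈ 0.74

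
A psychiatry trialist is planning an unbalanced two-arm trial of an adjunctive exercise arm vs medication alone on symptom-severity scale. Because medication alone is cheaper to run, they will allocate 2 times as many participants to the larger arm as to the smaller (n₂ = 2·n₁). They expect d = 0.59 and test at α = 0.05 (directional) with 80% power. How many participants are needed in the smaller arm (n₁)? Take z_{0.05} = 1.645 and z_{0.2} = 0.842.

n₁ = 27

With allocation ratio k = n₂/n₁ = 2, Var(x̄₁−x̄₂) = σ²(1/n₁ + 1/(k·n₁)) = σ²·(k+1)/(k·n₁).
So n₁ = (1 + 1/k)·((z_{α} + z_β)/d)² = 1.500 × (2.487/0.59)².
n₁ = 1.500 × 17.77 = 26.7.
Round up: n₁ = 27, giving n₂ = 2 × 27 = 54.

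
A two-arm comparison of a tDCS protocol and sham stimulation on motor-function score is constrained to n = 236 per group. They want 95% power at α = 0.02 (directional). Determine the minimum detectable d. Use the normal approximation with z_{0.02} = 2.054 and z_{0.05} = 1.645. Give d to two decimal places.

For two independent groups of n = 236 each: d_min = (z_{α} + z_β)·√(2/n).
z-sum = 2.054 + 1.645 = 3.699.
d_min = 3.699 × √(2/236) = 3.699 × 0.0921 = 0.341.

d_min ≈ 0.34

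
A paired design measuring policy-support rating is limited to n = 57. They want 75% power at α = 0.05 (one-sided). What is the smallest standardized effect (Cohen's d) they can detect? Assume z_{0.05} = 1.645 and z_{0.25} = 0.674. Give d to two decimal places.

d_min ≈ 0.31

For a single sample (or paired design) of n = 57: d_min = (z_{α} + z_β)/√n.
z-sum = 1.645 + 0.674 = 2.319.
d_min = 2.319 / √57 = 2.319 / 7.550 = 0.307.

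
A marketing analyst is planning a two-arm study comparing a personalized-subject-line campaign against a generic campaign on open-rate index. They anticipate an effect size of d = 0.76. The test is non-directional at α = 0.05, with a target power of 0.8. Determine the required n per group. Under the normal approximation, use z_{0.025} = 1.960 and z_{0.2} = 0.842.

For two independent groups with equal n: n = 2·((z_{α/2} + z_β) / d)².
z_{α/2} + z_β = 1.960 + 0.842 = 2.802.
n = 2 × (2.802 / 0.76)² = 2 × 3.687² = 2 × 13.59 = 27.2.
Round up to the next whole participant.

n = 28 per group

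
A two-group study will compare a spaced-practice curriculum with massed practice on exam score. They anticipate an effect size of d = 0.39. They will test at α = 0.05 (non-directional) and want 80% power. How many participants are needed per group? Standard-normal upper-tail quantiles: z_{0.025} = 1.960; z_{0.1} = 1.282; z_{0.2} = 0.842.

n = 104 per group

For two independent groups with equal n: n = 2·((z_{α/2} + z_β) / d)².
z_{α/2} + z_β = 1.960 + 0.842 = 2.802.
n = 2 × (2.802 / 0.39)² = 2 × 7.185² = 2 × 51.62 = 103.2.
Round up to the next whole participant.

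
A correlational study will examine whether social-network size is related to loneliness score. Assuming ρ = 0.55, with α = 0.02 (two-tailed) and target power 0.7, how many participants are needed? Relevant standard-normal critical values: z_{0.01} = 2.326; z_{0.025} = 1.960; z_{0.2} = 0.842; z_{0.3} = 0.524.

Fisher's z: C = ½·ln((1+r)/(1−r)) = ½·ln(3.4444) = 0.6184.
n = ((z_{α/2} + z_β)/C)² + 3.
(2.326 + 0.524) / 0.6184 = 2.850 / 0.6184 = 4.609.
n = 4.609² + 3 = 21.24 + 3 = 24.2.
Round up.

n = 25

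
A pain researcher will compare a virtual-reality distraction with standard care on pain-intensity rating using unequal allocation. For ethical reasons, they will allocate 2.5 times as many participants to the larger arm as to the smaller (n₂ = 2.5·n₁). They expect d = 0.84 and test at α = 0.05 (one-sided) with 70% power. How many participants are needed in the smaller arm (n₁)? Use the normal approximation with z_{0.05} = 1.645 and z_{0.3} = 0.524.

With allocation ratio k = n₂/n₁ = 2.5, Var(x̄₁−x̄₂) = σ²(1/n₁ + 1/(k·n₁)) = σ²·(k+1)/(k·n₁).
So n₁ = (1 + 1/k)·((z_{α} + z_β)/d)² = 1.400 × (2.169/0.84)².
n₁ = 1.400 × 6.67 = 9.3.
Round up: n₁ = 10, giving n₂ = 2.5 × 10 = 25.

n₁ = 10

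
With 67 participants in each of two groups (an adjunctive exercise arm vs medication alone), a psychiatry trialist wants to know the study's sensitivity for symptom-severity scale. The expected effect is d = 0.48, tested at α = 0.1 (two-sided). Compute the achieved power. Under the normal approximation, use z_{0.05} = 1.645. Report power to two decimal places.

For two equal groups, power = Φ(d·√(n/2) − z_{α/2}).
d·√(n/2) = 0.48 × √(67/2) = 0.48 × 5.788 = 2.778.
z_β = 2.778 − 1.645 = 1.133.
Power = Φ(1.133) = 0.871.

power ≈ 0.87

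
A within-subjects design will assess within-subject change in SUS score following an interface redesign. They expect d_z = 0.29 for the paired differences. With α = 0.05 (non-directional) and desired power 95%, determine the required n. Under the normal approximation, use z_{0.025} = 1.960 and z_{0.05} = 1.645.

For a paired (one-sample on differences) test: n = ((z_{α/2} + z_β) / d)².
z_{α/2} + z_β = 1.960 + 1.645 = 3.605.
n = (3.605 / 0.29)² = 12.431² = 154.53.
Round up.

n = 155 pairs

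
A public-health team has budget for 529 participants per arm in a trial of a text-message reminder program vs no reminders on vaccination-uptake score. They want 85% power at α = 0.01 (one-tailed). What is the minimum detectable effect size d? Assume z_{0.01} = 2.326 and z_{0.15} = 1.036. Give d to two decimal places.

For two independent groups of n = 529 each: d_min = (z_{α} + z_β)·√(2/n).
z-sum = 2.326 + 1.036 = 3.362.
d_min = 3.362 × √(2/529) = 3.362 × 0.0615 = 0.207.

d_min ≈ 0.21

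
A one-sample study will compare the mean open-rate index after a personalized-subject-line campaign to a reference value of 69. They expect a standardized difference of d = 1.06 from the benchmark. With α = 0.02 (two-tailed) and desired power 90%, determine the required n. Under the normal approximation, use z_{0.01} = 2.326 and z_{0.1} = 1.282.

n = 12

For a one-sample test: n = ((z_{α/2} + z_β) / d)².
z_{α/2} + z_β = 2.326 + 1.282 = 3.608.
n = (3.608 / 1.06)² = 3.404² = 11.59.
Round up.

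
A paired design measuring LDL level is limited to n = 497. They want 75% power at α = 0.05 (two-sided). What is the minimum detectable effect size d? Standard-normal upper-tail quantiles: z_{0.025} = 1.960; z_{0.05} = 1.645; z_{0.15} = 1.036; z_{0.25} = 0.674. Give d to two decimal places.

For a single sample (or paired design) of n = 497: d_min = (z_{α/2} + z_β)/√n.
z-sum = 1.960 + 0.674 = 2.634.
d_min = 2.634 / √497 = 2.634 / 22.293 = 0.118.

d_min ≈ 0.12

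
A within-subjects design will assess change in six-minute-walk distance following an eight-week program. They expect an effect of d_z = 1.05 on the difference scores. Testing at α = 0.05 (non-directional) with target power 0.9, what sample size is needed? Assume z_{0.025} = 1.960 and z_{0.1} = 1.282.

For a paired (one-sample on differences) test: n = ((z_{α/2} + z_β) / d)².
z_{α/2} + z_β = 1.960 + 1.282 = 3.242.
n = (3.242 / 1.05)² = 3.088² = 9.53.
Round up.

n = 10 pairs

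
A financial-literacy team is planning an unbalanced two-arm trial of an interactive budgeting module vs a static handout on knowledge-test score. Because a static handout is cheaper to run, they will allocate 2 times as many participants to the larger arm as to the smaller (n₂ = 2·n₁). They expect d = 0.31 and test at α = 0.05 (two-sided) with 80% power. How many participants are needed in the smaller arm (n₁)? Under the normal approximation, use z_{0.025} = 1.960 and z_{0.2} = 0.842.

n₁ = 123

With allocation ratio k = n₂/n₁ = 2, Var(x̄₁−x̄₂) = σ²(1/n₁ + 1/(k·n₁)) = σ²·(k+1)/(k·n₁).
So n₁ = (1 + 1/k)·((z_{α/2} + z_β)/d)² = 1.500 × (2.802/0.31)².
n₁ = 1.500 × 81.70 = 122.5.
Round up: n₁ = 123, giving n₂ = 2 × 123 = 246.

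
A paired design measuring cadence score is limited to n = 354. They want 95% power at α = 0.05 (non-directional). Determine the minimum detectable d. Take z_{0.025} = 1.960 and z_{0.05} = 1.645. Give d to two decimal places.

For a single sample (or paired design) of n = 354: d_min = (z_{α/2} + z_β)/√n.
z-sum = 1.960 + 1.645 = 3.605.
d_min = 3.605 / √354 = 3.605 / 18.815 = 0.192.

d_min ≈ 0.19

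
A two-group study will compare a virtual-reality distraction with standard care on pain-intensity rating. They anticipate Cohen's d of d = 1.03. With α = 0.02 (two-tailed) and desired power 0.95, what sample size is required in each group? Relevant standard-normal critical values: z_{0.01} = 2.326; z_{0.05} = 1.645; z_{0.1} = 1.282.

For two independent groups with equal n: n = 2·((z_{α/2} + z_β) / d)².
z_{α/2} + z_β = 2.326 + 1.645 = 3.971.
n = 2 × (3.971 / 1.03)² = 2 × 3.855² = 2 × 14.86 = 29.7.
Round up to the next whole participant.

n = 30 per group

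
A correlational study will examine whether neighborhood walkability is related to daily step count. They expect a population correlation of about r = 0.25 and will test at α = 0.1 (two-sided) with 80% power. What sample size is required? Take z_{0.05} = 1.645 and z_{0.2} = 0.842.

Fisher's z: C = ½·ln((1+r)/(1−r)) = ½·ln(1.6667) = 0.2554.
n = ((z_{α/2} + z_β)/C)² + 3.
(1.645 + 0.842) / 0.2554 = 2.487 / 0.2554 = 9.738.
n = 9.738² + 3 = 94.82 + 3 = 97.8.
Round up.

n = 98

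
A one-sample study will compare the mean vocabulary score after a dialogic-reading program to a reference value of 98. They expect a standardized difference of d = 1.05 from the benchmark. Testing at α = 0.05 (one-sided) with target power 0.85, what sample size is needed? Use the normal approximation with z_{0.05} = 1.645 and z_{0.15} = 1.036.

n = 7

For a one-sample test: n = ((z_{α} + z_β) / d)².
z_{α} + z_β = 1.645 + 1.036 = 2.681.
n = (2.681 / 1.05)² = 2.553² = 6.52.
Round up.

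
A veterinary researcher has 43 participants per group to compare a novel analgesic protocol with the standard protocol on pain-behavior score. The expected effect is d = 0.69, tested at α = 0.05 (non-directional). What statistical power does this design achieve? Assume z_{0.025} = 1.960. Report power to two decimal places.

For two equal groups, power = Φ(d·√(n/2) − z_{α/2}).
d·√(n/2) = 0.69 × √(43/2) = 0.69 × 4.637 = 3.199.
z_β = 3.199 − 1.960 = 1.239.
Power = Φ(1.239) = 0.892.

power ≈ 0.89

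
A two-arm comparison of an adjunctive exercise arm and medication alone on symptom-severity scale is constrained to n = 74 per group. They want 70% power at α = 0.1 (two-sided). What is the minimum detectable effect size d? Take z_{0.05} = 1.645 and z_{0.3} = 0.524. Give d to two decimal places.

For two independent groups of n = 74 each: d_min = (z_{α/2} + z_β)·√(2/n).
z-sum = 1.645 + 0.524 = 2.169.
d_min = 2.169 × √(2/74) = 2.169 × 0.1644 = 0.357.

d_min ≈ 0.36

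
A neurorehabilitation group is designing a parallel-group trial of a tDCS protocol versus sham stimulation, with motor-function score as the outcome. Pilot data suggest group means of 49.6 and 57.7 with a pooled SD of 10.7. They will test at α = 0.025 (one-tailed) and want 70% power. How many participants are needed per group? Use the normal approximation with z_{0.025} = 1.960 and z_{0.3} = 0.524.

n = 22 per group

Cohen's d = |M₁ − M₂| / SD_pooled = |49.6 − 57.7| / 10.7 = 8.1 / 10.7 = 0.757.
For two independent groups with equal n: n = 2·((z_{α} + z_β) / d)².
z_{α} + z_β = 1.960 + 0.524 = 2.484.
n = 2 × (2.484 / 0.757)² = 2 × 3.281² = 2 × 10.77 = 21.5.
Round up to the next whole participant.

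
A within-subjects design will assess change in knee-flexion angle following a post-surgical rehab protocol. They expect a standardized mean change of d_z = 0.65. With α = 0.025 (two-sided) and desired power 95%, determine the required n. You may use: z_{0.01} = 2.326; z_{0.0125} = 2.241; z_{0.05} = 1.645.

For a paired (one-sample on differences) test: n = ((z_{α/2} + z_β) / d)².
z_{α/2} + z_β = 2.241 + 1.645 = 3.886.
n = (3.886 / 0.65)² = 5.978² = 35.74.
Round up.

n = 36 pairs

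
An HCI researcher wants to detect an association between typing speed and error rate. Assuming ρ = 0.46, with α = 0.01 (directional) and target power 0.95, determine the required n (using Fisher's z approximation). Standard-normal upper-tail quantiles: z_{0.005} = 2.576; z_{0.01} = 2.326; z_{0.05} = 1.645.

Fisher's z: C = ½·ln((1+r)/(1−r)) = ½·ln(2.7037) = 0.4973.
n = ((z_{α} + z_β)/C)² + 3.
(2.326 + 1.645) / 0.4973 = 3.971 / 0.4973 = 7.985.
n = 7.985² + 3 = 63.76 + 3 = 66.8.
Round up.

n = 67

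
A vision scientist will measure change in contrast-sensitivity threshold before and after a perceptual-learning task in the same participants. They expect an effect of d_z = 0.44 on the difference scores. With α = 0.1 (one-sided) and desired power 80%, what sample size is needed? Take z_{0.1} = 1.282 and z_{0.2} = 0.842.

For a paired (one-sample on differences) test: n = ((z_{α} + z_β) / d)².
z_{α} + z_β = 1.282 + 0.842 = 2.124.
n = (2.124 / 0.44)² = 4.827² = 23.30.
Round up.

n = 24 pairs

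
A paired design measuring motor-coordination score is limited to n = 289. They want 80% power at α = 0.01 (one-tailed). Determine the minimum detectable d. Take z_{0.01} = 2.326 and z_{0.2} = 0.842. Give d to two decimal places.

d_min ≈ 0.19

For a single sample (or paired design) of n = 289: d_min = (z_{α} + z_β)/√n.
z-sum = 2.326 + 0.842 = 3.168.
d_min = 3.168 / √289 = 3.168 / 17.000 = 0.186.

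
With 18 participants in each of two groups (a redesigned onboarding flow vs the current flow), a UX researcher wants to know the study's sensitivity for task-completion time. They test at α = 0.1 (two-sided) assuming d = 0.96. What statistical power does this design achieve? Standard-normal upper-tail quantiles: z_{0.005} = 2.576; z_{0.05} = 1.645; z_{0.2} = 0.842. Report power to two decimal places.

For two equal groups, power = Φ(d·√(n/2) − z_{α/2}).
d·√(n/2) = 0.96 × √(18/2) = 0.96 × 3.000 = 2.880.
z_β = 2.880 − 1.645 = 1.235.
Power = Φ(1.235) = 0.892.

power ≈ 0.89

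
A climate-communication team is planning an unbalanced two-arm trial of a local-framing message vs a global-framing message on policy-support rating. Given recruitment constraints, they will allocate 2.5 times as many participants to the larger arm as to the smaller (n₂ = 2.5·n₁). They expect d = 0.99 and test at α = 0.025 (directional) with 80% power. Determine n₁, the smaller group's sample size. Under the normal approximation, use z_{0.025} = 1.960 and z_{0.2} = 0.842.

n₁ = 12

With allocation ratio k = n₂/n₁ = 2.5, Var(x̄₁−x̄₂) = σ²(1/n₁ + 1/(k·n₁)) = σ²·(k+1)/(k·n₁).
So n₁ = (1 + 1/k)·((z_{α} + z_β)/d)² = 1.400 × (2.802/0.99)².
n₁ = 1.400 × 8.01 = 11.2.
Round up: n₁ = 12, giving n₂ = 2.5 × 12 = 30.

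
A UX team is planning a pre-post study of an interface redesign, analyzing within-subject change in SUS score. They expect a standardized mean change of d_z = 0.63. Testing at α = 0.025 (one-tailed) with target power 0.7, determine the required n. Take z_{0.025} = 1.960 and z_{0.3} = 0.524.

For a paired (one-sample on differences) test: n = ((z_{α} + z_β) / d)².
z_{α} + z_β = 1.960 + 0.524 = 2.484.
n = (2.484 / 0.63)² = 3.943² = 15.55.
Round up.

n = 16 pairs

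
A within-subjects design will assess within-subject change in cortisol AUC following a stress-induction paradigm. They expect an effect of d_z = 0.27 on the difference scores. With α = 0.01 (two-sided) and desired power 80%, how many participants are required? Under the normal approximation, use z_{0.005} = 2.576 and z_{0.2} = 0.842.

n = 161 pairs

For a paired (one-sample on differences) test: n = ((z_{α/2} + z_β) / d)².
z_{α/2} + z_β = 2.576 + 0.842 = 3.418.
n = (3.418 / 0.27)² = 12.659² = 160.26.
Round up.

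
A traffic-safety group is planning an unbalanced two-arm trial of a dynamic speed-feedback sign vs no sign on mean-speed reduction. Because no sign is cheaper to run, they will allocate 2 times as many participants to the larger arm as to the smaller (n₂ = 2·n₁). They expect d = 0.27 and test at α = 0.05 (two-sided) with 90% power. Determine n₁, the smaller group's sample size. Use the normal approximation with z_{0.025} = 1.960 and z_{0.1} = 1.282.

With allocation ratio k = n₂/n₁ = 2, Var(x̄₁−x̄₂) = σ²(1/n₁ + 1/(k·n₁)) = σ²·(k+1)/(k·n₁).
So n₁ = (1 + 1/k)·((z_{α/2} + z_β)/d)² = 1.500 × (3.242/0.27)².
n₁ = 1.500 × 144.18 = 216.3.
Round up: n₁ = 217, giving n₂ = 2 × 217 = 434.

n₁ = 217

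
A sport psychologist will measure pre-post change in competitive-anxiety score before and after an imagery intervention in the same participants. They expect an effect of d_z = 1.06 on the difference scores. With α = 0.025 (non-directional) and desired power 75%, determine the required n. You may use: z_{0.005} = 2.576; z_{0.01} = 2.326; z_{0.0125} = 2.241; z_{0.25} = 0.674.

For a paired (one-sample on differences) test: n = ((z_{α/2} + z_β) / d)².
z_{α/2} + z_β = 2.241 + 0.674 = 2.915.
n = (2.915 / 1.06)² = 2.750² = 7.56.
Round up.

n = 8 pairs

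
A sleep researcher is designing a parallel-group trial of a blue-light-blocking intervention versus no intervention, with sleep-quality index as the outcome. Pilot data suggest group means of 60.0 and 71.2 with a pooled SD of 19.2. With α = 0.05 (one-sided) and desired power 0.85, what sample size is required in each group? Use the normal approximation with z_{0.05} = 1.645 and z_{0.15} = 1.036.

n = 43 per group

Cohen's d = |M₁ − M₂| / SD_pooled = |60.0 − 71.2| / 19.2 = 11.2 / 19.2 = 0.583.
For two independent groups with equal n: n = 2·((z_{α} + z_β) / d)².
z_{α} + z_β = 1.645 + 1.036 = 2.681.
n = 2 × (2.681 / 0.583)² = 2 × 4.599² = 2 × 21.15 = 42.3.
Round up to the next whole participant.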